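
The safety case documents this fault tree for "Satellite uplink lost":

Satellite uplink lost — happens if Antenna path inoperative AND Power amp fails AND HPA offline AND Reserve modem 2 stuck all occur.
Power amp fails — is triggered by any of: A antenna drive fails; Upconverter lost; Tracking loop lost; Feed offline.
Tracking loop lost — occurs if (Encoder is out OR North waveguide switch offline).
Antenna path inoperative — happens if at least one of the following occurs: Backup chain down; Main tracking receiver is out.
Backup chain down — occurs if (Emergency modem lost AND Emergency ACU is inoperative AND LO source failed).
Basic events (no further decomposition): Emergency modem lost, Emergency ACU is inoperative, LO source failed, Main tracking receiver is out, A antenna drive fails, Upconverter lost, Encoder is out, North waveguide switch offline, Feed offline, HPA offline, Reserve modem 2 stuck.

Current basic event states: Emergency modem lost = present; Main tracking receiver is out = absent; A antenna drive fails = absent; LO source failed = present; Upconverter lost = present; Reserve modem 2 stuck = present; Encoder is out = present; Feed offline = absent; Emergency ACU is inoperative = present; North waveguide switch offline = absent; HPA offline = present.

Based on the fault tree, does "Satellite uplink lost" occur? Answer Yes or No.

Yes

Backup chain down [AND]: Emergency modem lost=occurs, Emergency ACU is inoperative=occurs, LO source failed=occurs → all inputs occur → occurs.
Antenna path inoperative [OR]: Backup chain down=occurs, Main tracking receiver is out=not → at least one input occurs → occurs.
Tracking loop lost [OR]: Encoder is out=occurs, North waveguide switch offline=not → at least one input occurs → occurs.
Power amp fails [OR]: A antenna drive fails=not, Upconverter lost=occurs, Tracking loop lost=occurs, Feed offline=not → at least one input occurs → occurs.
Satellite uplink lost [AND]: Antenna path inoperative=occurs, Power amp fails=occurs, HPA offline=occurs, Reserve modem 2 stuck=occurs → all inputs occur → occurs.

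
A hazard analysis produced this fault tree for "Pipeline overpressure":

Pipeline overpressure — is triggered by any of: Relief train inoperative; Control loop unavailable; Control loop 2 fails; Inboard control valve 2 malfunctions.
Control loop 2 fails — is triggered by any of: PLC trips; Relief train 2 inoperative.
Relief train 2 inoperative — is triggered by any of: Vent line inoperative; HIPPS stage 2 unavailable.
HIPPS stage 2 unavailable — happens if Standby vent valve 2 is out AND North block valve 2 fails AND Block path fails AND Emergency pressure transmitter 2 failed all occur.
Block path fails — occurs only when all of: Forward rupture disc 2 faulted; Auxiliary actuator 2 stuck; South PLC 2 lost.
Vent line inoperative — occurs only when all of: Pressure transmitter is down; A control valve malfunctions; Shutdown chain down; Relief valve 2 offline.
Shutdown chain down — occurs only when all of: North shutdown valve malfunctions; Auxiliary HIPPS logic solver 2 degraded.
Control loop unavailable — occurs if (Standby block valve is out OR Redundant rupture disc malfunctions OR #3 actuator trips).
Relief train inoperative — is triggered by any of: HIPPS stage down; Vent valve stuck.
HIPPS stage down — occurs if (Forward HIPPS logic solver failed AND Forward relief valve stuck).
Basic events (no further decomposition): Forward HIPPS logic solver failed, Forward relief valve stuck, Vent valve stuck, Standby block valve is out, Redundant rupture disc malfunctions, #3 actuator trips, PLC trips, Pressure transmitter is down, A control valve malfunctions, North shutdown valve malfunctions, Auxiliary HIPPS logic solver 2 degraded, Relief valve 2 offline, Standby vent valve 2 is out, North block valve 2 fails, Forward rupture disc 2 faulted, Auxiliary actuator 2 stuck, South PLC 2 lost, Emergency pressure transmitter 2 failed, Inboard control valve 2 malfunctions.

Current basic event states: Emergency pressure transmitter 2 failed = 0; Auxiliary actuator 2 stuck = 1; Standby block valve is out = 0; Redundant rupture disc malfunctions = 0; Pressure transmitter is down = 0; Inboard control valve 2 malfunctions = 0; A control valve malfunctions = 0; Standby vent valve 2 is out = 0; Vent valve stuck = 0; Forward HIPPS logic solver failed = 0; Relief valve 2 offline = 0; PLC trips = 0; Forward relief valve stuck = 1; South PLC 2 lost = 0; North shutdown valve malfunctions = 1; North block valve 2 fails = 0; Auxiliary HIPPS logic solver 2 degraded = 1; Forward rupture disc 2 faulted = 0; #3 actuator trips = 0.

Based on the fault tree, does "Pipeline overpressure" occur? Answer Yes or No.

No

HIPPS stage down [AND]: Forward HIPPS logic solver failed=not, Forward relief valve stuck=occurs → not all inputs occur → does not occur.
Relief train inoperative [OR]: HIPPS stage down=not, Vent valve stuck=not → no input occurs → does not occur.
Control loop unavailable [OR]: Standby block valve is out=not, Redundant rupture disc malfunctions=not, #3 actuator trips=not → no input occurs → does not occur.
Shutdown chain down [AND]: North shutdown valve malfunctions=occurs, Auxiliary HIPPS logic solver 2 degraded=occurs → all inputs occur → occurs.
Vent line inoperative [AND]: Pressure transmitter is down=not, A control valve malfunctions=not, Shutdown chain down=occurs, Relief valve 2 offline=not → not all inputs occur → does not occur.
Block path fails [AND]: Forward rupture disc 2 faulted=not, Auxiliary actuator 2 stuck=occurs, South PLC 2 lost=not → not all inputs occur → does not occur.
HIPPS stage 2 unavailable [AND]: Standby vent valve 2 is out=not, North block valve 2 fails=not, Block path fails=not, Emergency pressure transmitter 2 failed=not → not all inputs occur → does not occur.
Relief train 2 inoperative [OR]: Vent line inoperative=not, HIPPS stage 2 unavailable=not → no input occurs → does not occur.
Control loop 2 fails [OR]: PLC trips=not, Relief train 2 inoperative=not → no input occurs → does not occur.
Pipeline overpressure [OR]: Relief train inoperative=not, Control loop unavailable=not, Control loop 2 fails=not, Inboard control valve 2 malfunctions=not → no input occurs → does not occur.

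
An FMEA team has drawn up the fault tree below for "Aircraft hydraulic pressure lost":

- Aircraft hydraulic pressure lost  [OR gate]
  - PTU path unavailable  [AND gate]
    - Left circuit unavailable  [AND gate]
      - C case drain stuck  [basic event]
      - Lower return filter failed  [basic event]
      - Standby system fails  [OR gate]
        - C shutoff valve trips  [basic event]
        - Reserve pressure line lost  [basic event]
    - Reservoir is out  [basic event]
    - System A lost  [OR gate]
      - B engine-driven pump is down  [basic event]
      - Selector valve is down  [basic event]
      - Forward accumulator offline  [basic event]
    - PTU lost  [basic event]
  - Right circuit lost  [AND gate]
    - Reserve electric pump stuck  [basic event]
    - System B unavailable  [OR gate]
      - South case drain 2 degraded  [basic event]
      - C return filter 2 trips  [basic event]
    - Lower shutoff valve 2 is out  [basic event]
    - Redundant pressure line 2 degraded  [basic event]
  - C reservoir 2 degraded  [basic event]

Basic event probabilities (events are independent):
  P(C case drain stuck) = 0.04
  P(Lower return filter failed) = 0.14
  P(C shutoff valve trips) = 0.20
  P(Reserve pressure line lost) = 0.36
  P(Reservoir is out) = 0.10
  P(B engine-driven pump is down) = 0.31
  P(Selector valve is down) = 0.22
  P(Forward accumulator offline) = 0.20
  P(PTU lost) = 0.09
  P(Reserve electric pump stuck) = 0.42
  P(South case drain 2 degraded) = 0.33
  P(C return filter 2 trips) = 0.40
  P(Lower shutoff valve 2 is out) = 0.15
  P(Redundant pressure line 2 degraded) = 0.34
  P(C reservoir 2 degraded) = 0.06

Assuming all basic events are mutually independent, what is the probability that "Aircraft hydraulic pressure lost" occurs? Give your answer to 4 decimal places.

0.0721

P(Standby system fails) [OR] = 1 − (1−0.20) × (1−0.36) = 0.488000
P(Left circuit unavailable) [AND] = 0.04 × 0.14 × 0.488000 = 0.002733
P(System A lost) [OR] = 1 − (1−0.31) × (1−0.22) × (1−0.20) = 0.569440
P(PTU path unavailable) [AND] = 0.002733 × 0.10 × 0.569440 × 0.09 = 0.000014
P(System B unavailable) [OR] = 1 − (1−0.33) × (1−0.40) = 0.598000
P(Right circuit lost) [AND] = 0.42 × 0.598000 × 0.15 × 0.34 = 0.012809
P(Aircraft hydraulic pressure lost) [OR] = 1 − (1−0.000014) × (1−0.012809) × (1−0.06) = 0.072053
Rounded to 4 decimal places: P(Aircraft hydraulic pressure lost) ≈ 0.0721.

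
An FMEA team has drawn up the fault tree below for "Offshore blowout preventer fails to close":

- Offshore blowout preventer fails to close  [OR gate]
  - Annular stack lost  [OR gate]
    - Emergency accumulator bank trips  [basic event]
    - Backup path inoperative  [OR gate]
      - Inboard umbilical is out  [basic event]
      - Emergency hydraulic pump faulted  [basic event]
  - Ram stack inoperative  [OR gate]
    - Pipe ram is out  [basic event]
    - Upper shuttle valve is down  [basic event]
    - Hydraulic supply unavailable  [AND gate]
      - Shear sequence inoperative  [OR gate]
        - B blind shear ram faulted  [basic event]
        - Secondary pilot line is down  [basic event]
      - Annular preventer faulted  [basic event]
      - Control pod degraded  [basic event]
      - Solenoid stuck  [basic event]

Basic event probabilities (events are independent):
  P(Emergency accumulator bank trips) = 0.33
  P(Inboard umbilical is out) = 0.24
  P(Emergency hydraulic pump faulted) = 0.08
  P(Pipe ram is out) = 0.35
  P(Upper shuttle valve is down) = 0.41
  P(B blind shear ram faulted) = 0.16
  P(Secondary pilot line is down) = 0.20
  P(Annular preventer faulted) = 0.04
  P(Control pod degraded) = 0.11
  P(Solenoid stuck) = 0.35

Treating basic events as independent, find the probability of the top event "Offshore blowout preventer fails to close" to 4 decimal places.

P(Backup path inoperative) [OR] = 1 − (1−0.24) × (1−0.08) = 0.300800
P(Annular stack lost) [OR] = 1 − (1−0.33) × (1−0.300800) = 0.531536
P(Shear sequence inoperative) [OR] = 1 − (1−0.16) × (1−0.20) = 0.328000
P(Hydraulic supply unavailable) [AND] = 0.328000 × 0.04 × 0.11 × 0.35 = 0.000505
P(Ram stack inoperative) [OR] = 1 − (1−0.35) × (1−0.41) × (1−0.000505) = 0.616694
P(Offshore blowout preventer fails to close) [OR] = 1 − (1−0.531536) × (1−0.616694) = 0.820435
Rounded to 4 decimal places: P(Offshore blowout preventer fails to close) ≈ 0.8204.

0.8204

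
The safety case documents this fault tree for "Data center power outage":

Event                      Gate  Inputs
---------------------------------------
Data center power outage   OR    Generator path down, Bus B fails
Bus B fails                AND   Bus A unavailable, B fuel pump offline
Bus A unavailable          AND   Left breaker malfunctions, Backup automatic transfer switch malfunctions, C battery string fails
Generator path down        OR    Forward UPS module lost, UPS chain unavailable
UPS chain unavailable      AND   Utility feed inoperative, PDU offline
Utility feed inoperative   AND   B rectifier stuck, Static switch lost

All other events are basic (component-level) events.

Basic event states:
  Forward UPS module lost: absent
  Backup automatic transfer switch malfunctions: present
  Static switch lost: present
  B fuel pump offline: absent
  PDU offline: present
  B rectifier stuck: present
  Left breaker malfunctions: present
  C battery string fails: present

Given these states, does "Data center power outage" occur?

Yes

Utility feed inoperative [AND]: B rectifier stuck=occurs, Static switch lost=occurs → all inputs occur → occurs.
UPS chain unavailable [AND]: Utility feed inoperative=occurs, PDU offline=occurs → all inputs occur → occurs.
Generator path down [OR]: Forward UPS module lost=not, UPS chain unavailable=occurs → at least one input occurs → occurs.
Bus A unavailable [AND]: Left breaker malfunctions=occurs, Backup automatic transfer switch malfunctions=occurs, C battery string fails=occurs → all inputs occur → occurs.
Bus B fails [AND]: Bus A unavailable=occurs, B fuel pump offline=not → not all inputs occur → does not occur.
Data center power outage [OR]: Generator path down=occurs, Bus B fails=not → at least one input occurs → occurs.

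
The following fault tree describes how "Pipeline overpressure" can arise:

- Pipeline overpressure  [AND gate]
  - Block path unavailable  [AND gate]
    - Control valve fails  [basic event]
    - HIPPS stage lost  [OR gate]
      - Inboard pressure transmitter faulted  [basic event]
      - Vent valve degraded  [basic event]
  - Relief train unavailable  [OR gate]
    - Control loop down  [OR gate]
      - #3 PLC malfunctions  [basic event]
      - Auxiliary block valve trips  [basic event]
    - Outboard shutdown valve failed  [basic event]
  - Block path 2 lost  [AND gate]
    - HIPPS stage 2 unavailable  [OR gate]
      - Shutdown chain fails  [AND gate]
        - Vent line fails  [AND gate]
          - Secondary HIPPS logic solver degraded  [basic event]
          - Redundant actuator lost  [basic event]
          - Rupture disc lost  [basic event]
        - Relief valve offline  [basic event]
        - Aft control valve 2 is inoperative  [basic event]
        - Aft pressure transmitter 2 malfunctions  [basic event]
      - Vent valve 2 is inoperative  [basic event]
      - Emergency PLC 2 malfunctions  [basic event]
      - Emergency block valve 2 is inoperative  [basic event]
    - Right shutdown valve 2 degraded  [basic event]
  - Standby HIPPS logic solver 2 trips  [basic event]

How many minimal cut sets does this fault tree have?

HIPPS stage lost [OR]: union of children's cut sets → 2 cut set(s).
Block path unavailable [AND]: one cut set from each child combined → 1 × 2 = 2 cut set(s).
Control loop down [OR]: union of children's cut sets → 2 cut set(s).
Relief train unavailable [OR]: union of children's cut sets → 3 cut set(s).
Vent line fails [AND]: one cut set from each child combined → 1 × 1 × 1 = 1 cut set(s).
Shutdown chain fails [AND]: one cut set from each child combined → 1 × 1 × 1 × 1 = 1 cut set(s).
HIPPS stage 2 unavailable [OR]: union of children's cut sets → 4 cut set(s).
Block path 2 lost [AND]: one cut set from each child combined → 4 × 1 = 4 cut set(s).
Pipeline overpressure [AND]: one cut set from each child combined → 2 × 3 × 4 × 1 = 24 cut set(s).

24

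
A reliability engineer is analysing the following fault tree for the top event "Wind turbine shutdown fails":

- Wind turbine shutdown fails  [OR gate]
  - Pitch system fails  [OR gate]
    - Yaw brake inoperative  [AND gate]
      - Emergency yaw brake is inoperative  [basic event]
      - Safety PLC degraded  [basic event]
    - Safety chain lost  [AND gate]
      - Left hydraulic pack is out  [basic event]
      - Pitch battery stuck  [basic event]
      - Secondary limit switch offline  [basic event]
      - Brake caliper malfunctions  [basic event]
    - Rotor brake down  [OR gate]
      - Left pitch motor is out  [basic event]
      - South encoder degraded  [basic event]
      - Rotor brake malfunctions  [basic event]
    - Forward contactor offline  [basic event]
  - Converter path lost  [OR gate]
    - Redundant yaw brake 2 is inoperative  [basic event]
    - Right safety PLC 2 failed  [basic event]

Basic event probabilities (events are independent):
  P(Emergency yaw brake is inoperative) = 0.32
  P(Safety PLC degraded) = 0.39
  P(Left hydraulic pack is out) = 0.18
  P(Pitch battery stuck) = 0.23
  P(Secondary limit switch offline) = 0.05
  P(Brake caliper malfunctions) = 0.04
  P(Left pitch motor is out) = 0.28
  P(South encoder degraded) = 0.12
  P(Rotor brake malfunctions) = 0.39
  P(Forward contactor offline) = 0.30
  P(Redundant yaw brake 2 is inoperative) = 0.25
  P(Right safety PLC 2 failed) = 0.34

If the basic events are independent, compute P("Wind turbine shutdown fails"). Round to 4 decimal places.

0.8828

P(Yaw brake inoperative) [AND] = 0.32 × 0.39 = 0.124800
P(Safety chain lost) [AND] = 0.18 × 0.23 × 0.05 × 0.04 = 0.000083
P(Rotor brake down) [OR] = 1 − (1−0.28) × (1−0.12) × (1−0.39) = 0.613504
P(Pitch system fails) [OR] = 1 − (1−0.124800) × (1−0.000083) × (1−0.613504) × (1−0.30) = 0.763237
P(Converter path lost) [OR] = 1 − (1−0.25) × (1−0.34) = 0.505000
P(Wind turbine shutdown fails) [OR] = 1 − (1−0.763237) × (1−0.505000) = 0.882802
Rounded to 4 decimal places: P(Wind turbine shutdown fails) ≈ 0.8828.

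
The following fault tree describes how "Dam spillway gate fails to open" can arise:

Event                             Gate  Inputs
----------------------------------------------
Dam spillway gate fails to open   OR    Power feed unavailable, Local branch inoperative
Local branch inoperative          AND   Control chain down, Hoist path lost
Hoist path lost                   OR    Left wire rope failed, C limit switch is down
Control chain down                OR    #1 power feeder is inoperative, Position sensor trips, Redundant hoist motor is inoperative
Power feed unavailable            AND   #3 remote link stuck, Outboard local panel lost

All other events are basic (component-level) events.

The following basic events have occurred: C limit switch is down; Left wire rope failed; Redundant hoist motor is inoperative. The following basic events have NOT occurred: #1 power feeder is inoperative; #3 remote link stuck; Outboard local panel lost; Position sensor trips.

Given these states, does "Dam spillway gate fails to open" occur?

Yes

Power feed unavailable [AND]: #3 remote link stuck=not, Outboard local panel lost=not → not all inputs occur → does not occur.
Control chain down [OR]: #1 power feeder is inoperative=not, Position sensor trips=not, Redundant hoist motor is inoperative=occurs → at least one input occurs → occurs.
Hoist path lost [OR]: Left wire rope failed=occurs, C limit switch is down=occurs → at least one input occurs → occurs.
Local branch inoperative [AND]: Control chain down=occurs, Hoist path lost=occurs → all inputs occur → occurs.
Dam spillway gate fails to open [OR]: Power feed unavailable=not, Local branch inoperative=occurs → at least one input occurs → occurs.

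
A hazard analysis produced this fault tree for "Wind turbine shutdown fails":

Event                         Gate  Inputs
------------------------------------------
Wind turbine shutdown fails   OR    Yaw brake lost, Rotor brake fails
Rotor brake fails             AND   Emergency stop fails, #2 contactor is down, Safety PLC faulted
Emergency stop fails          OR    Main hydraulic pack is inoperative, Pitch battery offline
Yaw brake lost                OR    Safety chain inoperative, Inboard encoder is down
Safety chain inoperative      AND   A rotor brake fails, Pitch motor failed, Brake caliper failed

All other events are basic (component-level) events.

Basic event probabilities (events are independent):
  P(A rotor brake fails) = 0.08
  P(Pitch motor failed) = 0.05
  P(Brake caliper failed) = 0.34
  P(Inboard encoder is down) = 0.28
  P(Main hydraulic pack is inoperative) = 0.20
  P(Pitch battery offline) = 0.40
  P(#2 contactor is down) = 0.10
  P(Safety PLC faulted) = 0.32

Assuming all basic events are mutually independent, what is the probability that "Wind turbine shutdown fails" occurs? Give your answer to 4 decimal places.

P(Safety chain inoperative) [AND] = 0.08 × 0.05 × 0.34 = 0.001360
P(Yaw brake lost) [OR] = 1 − (1−0.001360) × (1−0.28) = 0.280979
P(Emergency stop fails) [OR] = 1 − (1−0.20) × (1−0.40) = 0.520000
P(Rotor brake fails) [AND] = 0.520000 × 0.10 × 0.32 = 0.016640
P(Wind turbine shutdown fails) [OR] = 1 − (1−0.280979) × (1−0.016640) = 0.292944
Rounded to 4 decimal places: P(Wind turbine shutdown fails) ≈ 0.2929.

0.2929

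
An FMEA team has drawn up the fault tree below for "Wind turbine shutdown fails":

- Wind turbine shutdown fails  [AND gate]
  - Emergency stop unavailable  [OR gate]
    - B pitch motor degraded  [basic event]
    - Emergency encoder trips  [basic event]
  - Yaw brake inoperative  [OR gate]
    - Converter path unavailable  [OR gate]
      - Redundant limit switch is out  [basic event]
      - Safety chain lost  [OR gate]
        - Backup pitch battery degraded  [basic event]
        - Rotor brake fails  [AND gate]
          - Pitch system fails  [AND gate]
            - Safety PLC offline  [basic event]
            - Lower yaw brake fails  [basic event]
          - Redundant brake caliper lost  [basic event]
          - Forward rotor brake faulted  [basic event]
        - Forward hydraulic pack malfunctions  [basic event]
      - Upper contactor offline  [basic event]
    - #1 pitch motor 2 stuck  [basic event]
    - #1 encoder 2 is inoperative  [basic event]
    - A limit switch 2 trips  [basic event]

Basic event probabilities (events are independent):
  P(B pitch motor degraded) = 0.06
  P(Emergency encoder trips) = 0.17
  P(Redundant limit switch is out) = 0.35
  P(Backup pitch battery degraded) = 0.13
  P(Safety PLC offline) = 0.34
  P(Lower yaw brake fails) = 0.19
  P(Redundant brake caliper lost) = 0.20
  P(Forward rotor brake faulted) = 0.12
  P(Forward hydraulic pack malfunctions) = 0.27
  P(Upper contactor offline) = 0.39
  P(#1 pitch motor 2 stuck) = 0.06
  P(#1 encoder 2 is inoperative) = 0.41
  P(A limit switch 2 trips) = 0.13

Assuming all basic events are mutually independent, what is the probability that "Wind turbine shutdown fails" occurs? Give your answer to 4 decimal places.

0.1931

P(Emergency stop unavailable) [OR] = 1 − (1−0.06) × (1−0.17) = 0.219800
P(Pitch system fails) [AND] = 0.34 × 0.19 = 0.064600
P(Rotor brake fails) [AND] = 0.064600 × 0.20 × 0.12 = 0.001550
P(Safety chain lost) [OR] = 1 − (1−0.13) × (1−0.001550) × (1−0.27) = 0.365884
P(Converter path unavailable) [OR] = 1 − (1−0.35) × (1−0.365884) × (1−0.39) = 0.748573
P(Yaw brake inoperative) [OR] = 1 − (1−0.748573) × (1−0.06) × (1−0.41) × (1−0.13) = 0.878686
P(Wind turbine shutdown fails) [AND] = 0.219800 × 0.878686 = 0.193135
Rounded to 4 decimal places: P(Wind turbine shutdown fails) ≈ 0.1931.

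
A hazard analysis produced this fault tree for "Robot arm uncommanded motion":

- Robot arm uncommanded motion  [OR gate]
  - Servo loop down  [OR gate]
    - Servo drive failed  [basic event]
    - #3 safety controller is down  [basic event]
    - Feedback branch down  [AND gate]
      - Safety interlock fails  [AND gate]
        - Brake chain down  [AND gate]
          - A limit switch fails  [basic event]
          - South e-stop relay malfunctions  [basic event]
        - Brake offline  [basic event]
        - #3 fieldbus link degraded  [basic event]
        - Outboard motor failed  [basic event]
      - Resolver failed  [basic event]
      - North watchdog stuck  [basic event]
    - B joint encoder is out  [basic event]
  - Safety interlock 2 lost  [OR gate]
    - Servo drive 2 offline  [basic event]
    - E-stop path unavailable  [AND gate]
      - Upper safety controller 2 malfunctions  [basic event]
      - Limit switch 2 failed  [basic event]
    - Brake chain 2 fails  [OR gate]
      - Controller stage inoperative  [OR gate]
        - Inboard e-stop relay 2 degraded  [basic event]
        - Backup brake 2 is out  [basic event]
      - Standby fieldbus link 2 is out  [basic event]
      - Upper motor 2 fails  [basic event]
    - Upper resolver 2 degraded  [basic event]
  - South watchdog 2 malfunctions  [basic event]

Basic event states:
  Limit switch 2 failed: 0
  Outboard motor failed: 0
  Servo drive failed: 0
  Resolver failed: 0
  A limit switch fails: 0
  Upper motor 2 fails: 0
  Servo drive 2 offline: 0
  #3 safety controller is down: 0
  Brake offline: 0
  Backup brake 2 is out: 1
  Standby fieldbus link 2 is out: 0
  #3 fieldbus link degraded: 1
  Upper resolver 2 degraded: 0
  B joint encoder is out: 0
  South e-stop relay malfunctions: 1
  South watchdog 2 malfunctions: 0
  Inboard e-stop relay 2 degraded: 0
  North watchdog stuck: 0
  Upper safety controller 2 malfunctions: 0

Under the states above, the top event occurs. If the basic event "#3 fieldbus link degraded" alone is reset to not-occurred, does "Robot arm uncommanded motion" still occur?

Yes

Counterfactual: set "#3 fieldbus link degraded" to not occurred.
Brake chain down [AND]: A limit switch fails=not, South e-stop relay malfunctions=occurs → not all inputs occur → does not occur.
Safety interlock fails [AND]: Brake chain down=not, Brake offline=not, #3 fieldbus link degraded=not, Outboard motor failed=not → not all inputs occur → does not occur.
Feedback branch down [AND]: Safety interlock fails=not, Resolver failed=not, North watchdog stuck=not → not all inputs occur → does not occur.
Servo loop down [OR]: Servo drive failed=not, #3 safety controller is down=not, Feedback branch down=not, B joint encoder is out=not → no input occurs → does not occur.
E-stop path unavailable [AND]: Upper safety controller 2 malfunctions=not, Limit switch 2 failed=not → not all inputs occur → does not occur.
Controller stage inoperative [OR]: Inboard e-stop relay 2 degraded=not, Backup brake 2 is out=occurs → at least one input occurs → occurs.
Brake chain 2 fails [OR]: Controller stage inoperative=occurs, Standby fieldbus link 2 is out=not, Upper motor 2 fails=not → at least one input occurs → occurs.
Safety interlock 2 lost [OR]: Servo drive 2 offline=not, E-stop path unavailable=not, Brake chain 2 fails=occurs, Upper resolver 2 degraded=not → at least one input occurs → occurs.
Robot arm uncommanded motion [OR]: Servo loop down=not, Safety interlock 2 lost=occurs, South watchdog 2 malfunctions=not → at least one input occurs → occurs.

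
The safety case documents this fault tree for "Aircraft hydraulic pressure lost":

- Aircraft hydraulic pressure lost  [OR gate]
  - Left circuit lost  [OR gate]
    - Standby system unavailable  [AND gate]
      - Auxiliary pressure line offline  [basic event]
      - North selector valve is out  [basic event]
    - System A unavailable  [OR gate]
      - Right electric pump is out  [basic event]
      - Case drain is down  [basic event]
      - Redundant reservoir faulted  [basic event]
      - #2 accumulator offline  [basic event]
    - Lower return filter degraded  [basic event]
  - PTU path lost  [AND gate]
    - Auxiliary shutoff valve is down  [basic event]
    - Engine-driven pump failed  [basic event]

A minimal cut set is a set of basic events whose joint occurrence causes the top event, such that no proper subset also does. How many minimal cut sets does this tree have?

Standby system unavailable [AND]: one cut set from each child combined → 1 × 1 = 1 cut set(s).
System A unavailable [OR]: union of children's cut sets → 4 cut set(s).
Left circuit lost [OR]: union of children's cut sets → 6 cut set(s).
PTU path lost [AND]: one cut set from each child combined → 1 × 1 = 1 cut set(s).
Aircraft hydraulic pressure lost [OR]: union of children's cut sets → 7 cut set(s).
Minimal cut sets: {Auxiliary pressure line offline, North selector valve is out}; {Right electric pump is out}; {Case drain is down}; {Redundant reservoir faulted}; {#2 accumulator offline}; {Lower return filter degraded}; {Auxiliary shutoff valve is down, Engine-driven pump failed}.

7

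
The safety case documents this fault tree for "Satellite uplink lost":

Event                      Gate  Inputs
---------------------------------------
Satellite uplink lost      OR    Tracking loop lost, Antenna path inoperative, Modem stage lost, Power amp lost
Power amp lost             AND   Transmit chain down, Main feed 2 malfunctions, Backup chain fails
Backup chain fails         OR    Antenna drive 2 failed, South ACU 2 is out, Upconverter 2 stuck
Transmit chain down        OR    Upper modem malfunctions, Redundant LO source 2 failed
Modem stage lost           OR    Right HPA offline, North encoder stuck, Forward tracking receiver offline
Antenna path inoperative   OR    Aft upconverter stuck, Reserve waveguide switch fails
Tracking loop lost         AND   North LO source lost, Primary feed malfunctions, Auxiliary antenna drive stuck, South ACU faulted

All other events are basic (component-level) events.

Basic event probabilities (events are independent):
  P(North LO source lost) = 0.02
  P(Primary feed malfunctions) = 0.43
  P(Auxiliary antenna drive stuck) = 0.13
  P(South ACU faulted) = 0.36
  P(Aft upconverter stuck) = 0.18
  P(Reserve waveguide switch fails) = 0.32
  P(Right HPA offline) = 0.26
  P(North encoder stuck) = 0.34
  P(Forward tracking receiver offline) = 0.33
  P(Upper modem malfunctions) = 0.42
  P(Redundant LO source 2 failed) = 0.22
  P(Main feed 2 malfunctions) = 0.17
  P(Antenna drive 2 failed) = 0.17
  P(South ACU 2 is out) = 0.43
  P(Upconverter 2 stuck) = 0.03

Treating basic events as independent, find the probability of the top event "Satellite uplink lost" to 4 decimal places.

P(Tracking loop lost) [AND] = 0.02 × 0.43 × 0.13 × 0.36 = 0.000402
P(Antenna path inoperative) [OR] = 1 − (1−0.18) × (1−0.32) = 0.442400
P(Modem stage lost) [OR] = 1 − (1−0.26) × (1−0.34) × (1−0.33) = 0.672772
P(Transmit chain down) [OR] = 1 − (1−0.42) × (1−0.22) = 0.547600
P(Backup chain fails) [OR] = 1 − (1−0.17) × (1−0.43) × (1−0.03) = 0.541093
P(Power amp lost) [AND] = 0.547600 × 0.17 × 0.541093 = 0.050371
P(Satellite uplink lost) [OR] = 1 − (1−0.000402) × (1−0.442400) × (1−0.672772) × (1−0.050371) = 0.826798
Rounded to 4 decimal places: P(Satellite uplink lost) ≈ 0.8268.

0.8268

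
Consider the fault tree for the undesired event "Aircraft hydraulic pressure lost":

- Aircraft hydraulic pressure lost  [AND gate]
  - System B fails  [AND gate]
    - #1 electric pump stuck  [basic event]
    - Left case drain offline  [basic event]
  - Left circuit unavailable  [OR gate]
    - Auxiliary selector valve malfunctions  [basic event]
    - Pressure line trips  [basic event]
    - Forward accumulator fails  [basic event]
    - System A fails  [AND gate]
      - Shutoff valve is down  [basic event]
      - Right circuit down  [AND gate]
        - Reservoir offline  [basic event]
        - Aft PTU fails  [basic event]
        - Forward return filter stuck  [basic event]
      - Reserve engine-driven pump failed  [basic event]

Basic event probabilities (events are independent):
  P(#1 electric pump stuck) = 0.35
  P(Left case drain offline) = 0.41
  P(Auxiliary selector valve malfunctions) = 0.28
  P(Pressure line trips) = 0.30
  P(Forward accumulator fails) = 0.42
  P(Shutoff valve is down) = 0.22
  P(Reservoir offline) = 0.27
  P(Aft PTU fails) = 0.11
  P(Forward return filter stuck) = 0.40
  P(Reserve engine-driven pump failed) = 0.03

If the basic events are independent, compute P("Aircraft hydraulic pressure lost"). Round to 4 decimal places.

0.1016

P(System B fails) [AND] = 0.35 × 0.41 = 0.143500
P(Right circuit down) [AND] = 0.27 × 0.11 × 0.40 = 0.011880
P(System A fails) [AND] = 0.22 × 0.011880 × 0.03 = 0.000078
P(Left circuit unavailable) [OR] = 1 − (1−0.28) × (1−0.30) × (1−0.42) × (1−0.000078) = 0.707703
P(Aircraft hydraulic pressure lost) [AND] = 0.143500 × 0.707703 = 0.101555
Rounded to 4 decimal places: P(Aircraft hydraulic pressure lost) ≈ 0.1016.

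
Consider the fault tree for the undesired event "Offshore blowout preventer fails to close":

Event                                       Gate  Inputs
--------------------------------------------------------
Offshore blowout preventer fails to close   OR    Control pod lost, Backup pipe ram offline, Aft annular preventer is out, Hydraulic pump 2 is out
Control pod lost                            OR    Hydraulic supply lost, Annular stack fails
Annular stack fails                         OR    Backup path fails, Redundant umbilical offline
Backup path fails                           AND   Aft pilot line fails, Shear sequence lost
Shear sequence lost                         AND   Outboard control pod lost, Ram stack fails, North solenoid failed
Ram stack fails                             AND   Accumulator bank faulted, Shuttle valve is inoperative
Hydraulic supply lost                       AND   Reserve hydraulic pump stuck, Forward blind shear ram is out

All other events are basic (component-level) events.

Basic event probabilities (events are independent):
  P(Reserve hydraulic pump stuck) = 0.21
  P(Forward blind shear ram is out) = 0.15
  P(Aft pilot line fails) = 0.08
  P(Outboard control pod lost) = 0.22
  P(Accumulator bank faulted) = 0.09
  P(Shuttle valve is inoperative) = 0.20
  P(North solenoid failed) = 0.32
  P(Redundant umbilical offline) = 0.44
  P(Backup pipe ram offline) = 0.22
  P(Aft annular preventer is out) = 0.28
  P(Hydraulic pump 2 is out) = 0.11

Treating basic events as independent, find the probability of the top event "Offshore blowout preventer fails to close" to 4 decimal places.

P(Hydraulic supply lost) [AND] = 0.21 × 0.15 = 0.031500
P(Ram stack fails) [AND] = 0.09 × 0.20 = 0.018000
P(Shear sequence lost) [AND] = 0.22 × 0.018000 × 0.32 = 0.001267
P(Backup path fails) [AND] = 0.08 × 0.001267 = 0.000101
P(Annular stack fails) [OR] = 1 − (1−0.000101) × (1−0.44) = 0.440057
P(Control pod lost) [OR] = 1 − (1−0.031500) × (1−0.440057) = 0.457695
P(Offshore blowout preventer fails to close) [OR] = 1 − (1−0.457695) × (1−0.22) × (1−0.28) × (1−0.11) = 0.728943
Rounded to 4 decimal places: P(Offshore blowout preventer fails to close) ≈ 0.7289.

0.7289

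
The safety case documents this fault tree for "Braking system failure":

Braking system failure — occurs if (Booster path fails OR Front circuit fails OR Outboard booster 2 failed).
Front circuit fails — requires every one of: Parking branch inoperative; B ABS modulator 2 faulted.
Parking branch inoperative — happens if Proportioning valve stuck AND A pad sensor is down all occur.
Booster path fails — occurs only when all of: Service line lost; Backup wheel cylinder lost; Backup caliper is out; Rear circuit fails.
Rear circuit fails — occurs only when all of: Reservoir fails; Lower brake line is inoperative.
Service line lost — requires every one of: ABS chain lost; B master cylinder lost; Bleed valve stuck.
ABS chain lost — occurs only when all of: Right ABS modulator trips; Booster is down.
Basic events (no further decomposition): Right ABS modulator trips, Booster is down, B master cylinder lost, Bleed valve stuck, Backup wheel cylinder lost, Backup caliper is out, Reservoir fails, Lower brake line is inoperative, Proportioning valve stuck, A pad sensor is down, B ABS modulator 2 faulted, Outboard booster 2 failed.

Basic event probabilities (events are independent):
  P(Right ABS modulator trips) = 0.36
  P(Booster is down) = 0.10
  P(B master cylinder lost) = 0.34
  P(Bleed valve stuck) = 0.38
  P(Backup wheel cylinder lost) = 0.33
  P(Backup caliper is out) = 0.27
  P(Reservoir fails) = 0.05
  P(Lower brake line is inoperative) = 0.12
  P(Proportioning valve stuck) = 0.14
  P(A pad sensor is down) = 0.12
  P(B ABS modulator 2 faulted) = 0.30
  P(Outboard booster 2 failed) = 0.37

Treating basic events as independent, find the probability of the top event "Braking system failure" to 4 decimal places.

0.3732

P(ABS chain lost) [AND] = 0.36 × 0.10 = 0.036000
P(Service line lost) [AND] = 0.036000 × 0.34 × 0.38 = 0.004651
P(Rear circuit fails) [AND] = 0.05 × 0.12 = 0.006000
P(Booster path fails) [AND] = 0.004651 × 0.33 × 0.27 × 0.006000 = 0.000002
P(Parking branch inoperative) [AND] = 0.14 × 0.12 = 0.016800
P(Front circuit fails) [AND] = 0.016800 × 0.30 = 0.005040
P(Braking system failure) [OR] = 1 − (1−0.000002) × (1−0.005040) × (1−0.37) = 0.373176
Rounded to 4 decimal places: P(Braking system failure) ≈ 0.3732.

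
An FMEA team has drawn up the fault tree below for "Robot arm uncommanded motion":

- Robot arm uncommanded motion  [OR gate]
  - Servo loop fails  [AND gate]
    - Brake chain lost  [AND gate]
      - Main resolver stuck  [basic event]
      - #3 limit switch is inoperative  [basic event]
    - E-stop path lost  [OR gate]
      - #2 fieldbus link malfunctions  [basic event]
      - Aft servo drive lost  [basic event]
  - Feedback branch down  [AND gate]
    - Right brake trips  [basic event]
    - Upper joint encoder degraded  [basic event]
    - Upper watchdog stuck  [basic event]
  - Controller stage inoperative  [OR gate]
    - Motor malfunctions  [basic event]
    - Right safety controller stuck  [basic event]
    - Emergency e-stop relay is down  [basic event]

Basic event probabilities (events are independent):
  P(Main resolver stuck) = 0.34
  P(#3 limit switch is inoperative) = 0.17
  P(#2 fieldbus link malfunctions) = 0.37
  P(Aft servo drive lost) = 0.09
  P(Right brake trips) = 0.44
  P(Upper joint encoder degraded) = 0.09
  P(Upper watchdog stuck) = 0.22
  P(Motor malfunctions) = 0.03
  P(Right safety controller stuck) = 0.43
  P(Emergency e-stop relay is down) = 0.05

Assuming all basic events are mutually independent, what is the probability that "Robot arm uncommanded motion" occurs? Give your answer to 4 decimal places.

0.4922

P(Brake chain lost) [AND] = 0.34 × 0.17 = 0.057800
P(E-stop path lost) [OR] = 1 − (1−0.37) × (1−0.09) = 0.426700
P(Servo loop fails) [AND] = 0.057800 × 0.426700 = 0.024663
P(Feedback branch down) [AND] = 0.44 × 0.09 × 0.22 = 0.008712
P(Controller stage inoperative) [OR] = 1 − (1−0.03) × (1−0.43) × (1−0.05) = 0.474745
P(Robot arm uncommanded motion) [OR] = 1 − (1−0.024663) × (1−0.008712) × (1−0.474745) = 0.492163
Rounded to 4 decimal places: P(Robot arm uncommanded motion) ≈ 0.4922.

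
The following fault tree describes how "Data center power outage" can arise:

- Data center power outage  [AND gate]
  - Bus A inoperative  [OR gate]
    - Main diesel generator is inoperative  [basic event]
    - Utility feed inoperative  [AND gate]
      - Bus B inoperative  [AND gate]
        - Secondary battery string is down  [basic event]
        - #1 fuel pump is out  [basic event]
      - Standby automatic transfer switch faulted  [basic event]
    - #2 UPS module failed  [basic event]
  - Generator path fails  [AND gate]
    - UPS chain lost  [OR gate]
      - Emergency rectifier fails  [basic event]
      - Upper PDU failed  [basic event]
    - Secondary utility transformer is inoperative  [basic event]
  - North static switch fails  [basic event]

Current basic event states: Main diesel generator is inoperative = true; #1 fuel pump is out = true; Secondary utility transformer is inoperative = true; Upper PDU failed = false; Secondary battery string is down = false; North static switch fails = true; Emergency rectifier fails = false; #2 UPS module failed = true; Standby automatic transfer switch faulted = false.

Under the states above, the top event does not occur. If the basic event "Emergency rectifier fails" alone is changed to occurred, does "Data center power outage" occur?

Yes

Counterfactual: set "Emergency rectifier fails" to occurred.
Bus B inoperative [AND]: Secondary battery string is down=not, #1 fuel pump is out=occurs → not all inputs occur → does not occur.
Utility feed inoperative [AND]: Bus B inoperative=not, Standby automatic transfer switch faulted=not → not all inputs occur → does not occur.
Bus A inoperative [OR]: Main diesel generator is inoperative=occurs, Utility feed inoperative=not, #2 UPS module failed=occurs → at least one input occurs → occurs.
UPS chain lost [OR]: Emergency rectifier fails=occurs, Upper PDU failed=not → at least one input occurs → occurs.
Generator path fails [AND]: UPS chain lost=occurs, Secondary utility transformer is inoperative=occurs → all inputs occur → occurs.
Data center power outage [AND]: Bus A inoperative=occurs, Generator path fails=occurs, North static switch fails=occurs → all inputs occur → occurs.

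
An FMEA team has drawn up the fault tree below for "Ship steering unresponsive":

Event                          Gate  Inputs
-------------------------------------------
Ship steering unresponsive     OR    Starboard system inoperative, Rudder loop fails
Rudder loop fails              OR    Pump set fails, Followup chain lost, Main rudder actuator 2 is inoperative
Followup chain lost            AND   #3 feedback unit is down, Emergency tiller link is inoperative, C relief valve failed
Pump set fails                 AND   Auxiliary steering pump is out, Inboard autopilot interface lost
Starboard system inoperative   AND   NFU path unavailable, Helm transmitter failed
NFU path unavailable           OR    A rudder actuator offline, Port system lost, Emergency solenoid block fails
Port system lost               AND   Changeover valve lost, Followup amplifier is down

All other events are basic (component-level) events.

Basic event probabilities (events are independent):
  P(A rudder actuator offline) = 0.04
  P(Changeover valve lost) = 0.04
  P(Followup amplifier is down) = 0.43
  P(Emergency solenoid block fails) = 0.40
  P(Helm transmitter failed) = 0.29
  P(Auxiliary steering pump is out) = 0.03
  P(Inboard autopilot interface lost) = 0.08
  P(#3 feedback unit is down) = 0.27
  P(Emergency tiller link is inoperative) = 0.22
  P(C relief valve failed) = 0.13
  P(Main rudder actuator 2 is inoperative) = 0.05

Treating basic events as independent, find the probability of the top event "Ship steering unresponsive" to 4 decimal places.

P(Port system lost) [AND] = 0.04 × 0.43 = 0.017200
P(NFU path unavailable) [OR] = 1 − (1−0.04) × (1−0.017200) × (1−0.40) = 0.433907
P(Starboard system inoperative) [AND] = 0.433907 × 0.29 = 0.125833
P(Pump set fails) [AND] = 0.03 × 0.08 = 0.002400
P(Followup chain lost) [AND] = 0.27 × 0.22 × 0.13 = 0.007722
P(Rudder loop fails) [OR] = 1 − (1−0.002400) × (1−0.007722) × (1−0.05) = 0.059598
P(Ship steering unresponsive) [OR] = 1 − (1−0.125833) × (1−0.059598) = 0.177932
Rounded to 4 decimal places: P(Ship steering unresponsive) ≈ 0.1779.

0.1779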